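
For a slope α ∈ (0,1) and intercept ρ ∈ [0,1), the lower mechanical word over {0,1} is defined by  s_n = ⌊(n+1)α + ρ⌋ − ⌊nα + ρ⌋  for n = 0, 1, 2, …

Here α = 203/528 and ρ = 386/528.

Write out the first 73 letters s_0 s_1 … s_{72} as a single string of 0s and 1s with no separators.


1001010010010100101001001010010100100101001010010010100101001001010010100

n=0: ⌊(1·203+386)/528⌋ − ⌊(0·203+386)/528⌋ = ⌊589/528⌋ − ⌊386/528⌋ = 1 − 0 = 1
n=1: ⌊(2·203+386)/528⌋ − ⌊(1·203+386)/528⌋ = ⌊792/528⌋ − ⌊589/528⌋ = 1 − 1 = 0
n=2: ⌊(3·203+386)/528⌋ − ⌊(2·203+386)/528⌋ = ⌊995/528⌋ − ⌊792/528⌋ = 1 − 1 = 0
n=3: ⌊(4·203+386)/528⌋ − ⌊(3·203+386)/528⌋ = ⌊1198/528⌋ − ⌊995/528⌋ = 2 − 1 = 1
n=4: ⌊(5·203+386)/528⌋ − ⌊(4·203+386)/528⌋ = ⌊1401/528⌋ − ⌊1198/528⌋ = 2 − 2 = 0
n=5: ⌊(6·203+386)/528⌋ − ⌊(5·203+386)/528⌋ = ⌊1604/528⌋ − ⌊1401/528⌋ = 3 − 2 = 1
n=6: ⌊(7·203+386)/528⌋ − ⌊(6·203+386)/528⌋ = ⌊1807/528⌋ − ⌊1604/528⌋ = 3 − 3 = 0
n=7: ⌊(8·203+386)/528⌋ − ⌊(7·203+386)/528⌋ = ⌊2010/528⌋ − ⌊1807/528⌋ = 3 − 3 = 0
n=8: ⌊(9·203+386)/528⌋ − ⌊(8·203+386)/528⌋ = ⌊2213/528⌋ − ⌊2010/528⌋ = 4 − 3 = 1
n=9: ⌊(10·203+386)/528⌋ − ⌊(9·203+386)/528⌋ = ⌊2416/528⌋ − ⌊2213/528⌋ = 4 − 4 = 0
n=10: ⌊(11·203+386)/528⌋ − ⌊(10·203+386)/528⌋ = ⌊2619/528⌋ − ⌊2416/528⌋ = 4 − 4 = 0
n=11: ⌊(12·203+386)/528⌋ − ⌊(11·203+386)/528⌋ = ⌊2822/528⌋ − ⌊2619/528⌋ = 5 − 4 = 1
n=12: ⌊(13·203+386)/528⌋ − ⌊(12·203+386)/528⌋ = ⌊3025/528⌋ − ⌊2822/528⌋ = 5 − 5 = 0
n=13: ⌊(14·203+386)/528⌋ − ⌊(13·203+386)/528⌋ = ⌊3228/528⌋ − ⌊3025/528⌋ = 6 − 5 = 1
n=14: ⌊(15·203+386)/528⌋ − ⌊(14·203+386)/528⌋ = ⌊3431/528⌋ − ⌊3228/528⌋ = 6 − 6 = 0
n=15: ⌊(16·203+386)/528⌋ − ⌊(15·203+386)/528⌋ = ⌊3634/528⌋ − ⌊3431/528⌋ = 6 − 6 = 0
n=16: ⌊(17·203+386)/528⌋ − ⌊(16·203+386)/528⌋ = ⌊3837/528⌋ − ⌊3634/528⌋ = 7 − 6 = 1
n=17: ⌊(18·203+386)/528⌋ − ⌊(17·203+386)/528⌋ = ⌊4040/528⌋ − ⌊3837/528⌋ = 7 − 7 = 0
n=18: ⌊(19·203+386)/528⌋ − ⌊(18·203+386)/528⌋ = ⌊4243/528⌋ − ⌊4040/528⌋ = 8 − 7 = 1
n=19: ⌊(20·203+386)/528⌋ − ⌊(19·203+386)/528⌋ = ⌊4446/528⌋ − ⌊4243/528⌋ = 8 − 8 = 0
n=20: ⌊(21·203+386)/528⌋ − ⌊(20·203+386)/528⌋ = ⌊4649/528⌋ − ⌊4446/528⌋ = 8 − 8 = 0
n=21: ⌊(22·203+386)/528⌋ − ⌊(21·203+386)/528⌋ = ⌊4852/528⌋ − ⌊4649/528⌋ = 9 − 8 = 1
n=22: ⌊(23·203+386)/528⌋ − ⌊(22·203+386)/528⌋ = ⌊5055/528⌋ − ⌊4852/528⌋ = 9 − 9 = 0
n=23: ⌊(24·203+386)/528⌋ − ⌊(23·203+386)/528⌋ = ⌊5258/528⌋ − ⌊5055/528⌋ = 9 − 9 = 0
n=24: ⌊(25·203+386)/528⌋ − ⌊(24·203+386)/528⌋ = ⌊5461/528⌋ − ⌊5258/528⌋ = 10 − 9 = 1
n=25: ⌊(26·203+386)/528⌋ − ⌊(25·203+386)/528⌋ = ⌊5664/528⌋ − ⌊5461/528⌋ = 10 − 10 = 0
n=26: ⌊(27·203+386)/528⌋ − ⌊(26·203+386)/528⌋ = ⌊5867/528⌋ − ⌊5664/528⌋ = 11 − 10 = 1
n=27: ⌊(28·203+386)/528⌋ − ⌊(27·203+386)/528⌋ = ⌊6070/528⌋ − ⌊5867/528⌋ = 11 − 11 = 0
n=28: ⌊(29·203+386)/528⌋ − ⌊(28·203+386)/528⌋ = ⌊6273/528⌋ − ⌊6070/528⌋ = 11 − 11 = 0
n=29: ⌊(30·203+386)/528⌋ − ⌊(29·203+386)/528⌋ = ⌊6476/528⌋ − ⌊6273/528⌋ = 12 − 11 = 1
n=30: ⌊(31·203+386)/528⌋ − ⌊(30·203+386)/528⌋ = ⌊6679/528⌋ − ⌊6476/528⌋ = 12 − 12 = 0
n=31: ⌊(32·203+386)/528⌋ − ⌊(31·203+386)/528⌋ = ⌊6882/528⌋ − ⌊6679/528⌋ = 13 − 12 = 1
n=32: ⌊(33·203+386)/528⌋ − ⌊(32·203+386)/528⌋ = ⌊7085/528⌋ − ⌊6882/528⌋ = 13 − 13 = 0
n=33: ⌊(34·203+386)/528⌋ − ⌊(33·203+386)/528⌋ = ⌊7288/528⌋ − ⌊7085/528⌋ = 13 − 13 = 0
n=34: ⌊(35·203+386)/528⌋ − ⌊(34·203+386)/528⌋ = ⌊7491/528⌋ − ⌊7288/528⌋ = 14 − 13 = 1
n=35: ⌊(36·203+386)/528⌋ − ⌊(35·203+386)/528⌋ = ⌊7694/528⌋ − ⌊7491/528⌋ = 14 − 14 = 0
n=36: ⌊(37·203+386)/528⌋ − ⌊(36·203+386)/528⌋ = ⌊7897/528⌋ − ⌊7694/528⌋ = 14 − 14 = 0
n=37: ⌊(38·203+386)/528⌋ − ⌊(37·203+386)/528⌋ = ⌊8100/528⌋ − ⌊7897/528⌋ = 15 − 14 = 1
n=38: ⌊(39·203+386)/528⌋ − ⌊(38·203+386)/528⌋ = ⌊8303/528⌋ − ⌊8100/528⌋ = 15 − 15 = 0
n=39: ⌊(40·203+386)/528⌋ − ⌊(39·203+386)/528⌋ = ⌊8506/528⌋ − ⌊8303/528⌋ = 16 − 15 = 1
n=40: ⌊(41·203+386)/528⌋ − ⌊(40·203+386)/528⌋ = ⌊8709/528⌋ − ⌊8506/528⌋ = 16 − 16 = 0
n=41: ⌊(42·203+386)/528⌋ − ⌊(41·203+386)/528⌋ = ⌊8912/528⌋ − ⌊8709/528⌋ = 16 − 16 = 0
n=42: ⌊(43·203+386)/528⌋ − ⌊(42·203+386)/528⌋ = ⌊9115/528⌋ − ⌊8912/528⌋ = 17 − 16 = 1
n=43: ⌊(44·203+386)/528⌋ − ⌊(43·203+386)/528⌋ = ⌊9318/528⌋ − ⌊9115/528⌋ = 17 − 17 = 0
n=44: ⌊(45·203+386)/528⌋ − ⌊(44·203+386)/528⌋ = ⌊9521/528⌋ − ⌊9318/528⌋ = 18 − 17 = 1
n=45: ⌊(46·203+386)/528⌋ − ⌊(45·203+386)/528⌋ = ⌊9724/528⌋ − ⌊9521/528⌋ = 18 − 18 = 0
n=46: ⌊(47·203+386)/528⌋ − ⌊(46·203+386)/528⌋ = ⌊9927/528⌋ − ⌊9724/528⌋ = 18 − 18 = 0
n=47: ⌊(48·203+386)/528⌋ − ⌊(47·203+386)/528⌋ = ⌊10130/528⌋ − ⌊9927/528⌋ = 19 − 18 = 1
n=48: ⌊(49·203+386)/528⌋ − ⌊(48·203+386)/528⌋ = ⌊10333/528⌋ − ⌊10130/528⌋ = 19 − 19 = 0
n=49: ⌊(50·203+386)/528⌋ − ⌊(49·203+386)/528⌋ = ⌊10536/528⌋ − ⌊10333/528⌋ = 19 − 19 = 0
n=50: ⌊(51·203+386)/528⌋ − ⌊(50·203+386)/528⌋ = ⌊10739/528⌋ − ⌊10536/528⌋ = 20 − 19 = 1
n=51: ⌊(52·203+386)/528⌋ − ⌊(51·203+386)/528⌋ = ⌊10942/528⌋ − ⌊10739/528⌋ = 20 − 20 = 0
n=52: ⌊(53·203+386)/528⌋ − ⌊(52·203+386)/528⌋ = ⌊11145/528⌋ − ⌊10942/528⌋ = 21 − 20 = 1
n=53: ⌊(54·203+386)/528⌋ − ⌊(53·203+386)/528⌋ = ⌊11348/528⌋ − ⌊11145/528⌋ = 21 − 21 = 0
n=54: ⌊(55·203+386)/528⌋ − ⌊(54·203+386)/528⌋ = ⌊11551/528⌋ − ⌊11348/528⌋ = 21 − 21 = 0
n=55: ⌊(56·203+386)/528⌋ − ⌊(55·203+386)/528⌋ = ⌊11754/528⌋ − ⌊11551/528⌋ = 22 − 21 = 1
n=56: ⌊(57·203+386)/528⌋ − ⌊(56·203+386)/528⌋ = ⌊11957/528⌋ − ⌊11754/528⌋ = 22 − 22 = 0
n=57: ⌊(58·203+386)/528⌋ − ⌊(57·203+386)/528⌋ = ⌊12160/528⌋ − ⌊11957/528⌋ = 23 − 22 = 1
n=58: ⌊(59·203+386)/528⌋ − ⌊(58·203+386)/528⌋ = ⌊12363/528⌋ − ⌊12160/528⌋ = 23 − 23 = 0
n=59: ⌊(60·203+386)/528⌋ − ⌊(59·203+386)/528⌋ = ⌊12566/528⌋ − ⌊12363/528⌋ = 23 − 23 = 0
n=60: ⌊(61·203+386)/528⌋ − ⌊(60·203+386)/528⌋ = ⌊12769/528⌋ − ⌊12566/528⌋ = 24 − 23 = 1
n=61: ⌊(62·203+386)/528⌋ − ⌊(61·203+386)/528⌋ = ⌊12972/528⌋ − ⌊12769/528⌋ = 24 − 24 = 0
n=62: ⌊(63·203+386)/528⌋ − ⌊(62·203+386)/528⌋ = ⌊13175/528⌋ − ⌊12972/528⌋ = 24 − 24 = 0
n=63: ⌊(64·203+386)/528⌋ − ⌊(63·203+386)/528⌋ = ⌊13378/528⌋ − ⌊13175/528⌋ = 25 − 24 = 1
n=64: ⌊(65·203+386)/528⌋ − ⌊(64·203+386)/528⌋ = ⌊13581/528⌋ − ⌊13378/528⌋ = 25 − 25 = 0
n=65: ⌊(66·203+386)/528⌋ − ⌊(65·203+386)/528⌋ = ⌊13784/528⌋ − ⌊13581/528⌋ = 26 − 25 = 1
n=66: ⌊(67·203+386)/528⌋ − ⌊(66·203+386)/528⌋ = ⌊13987/528⌋ − ⌊13784/528⌋ = 26 − 26 = 0
n=67: ⌊(68·203+386)/528⌋ − ⌊(67·203+386)/528⌋ = ⌊14190/528⌋ − ⌊13987/528⌋ = 26 − 26 = 0
n=68: ⌊(69·203+386)/528⌋ − ⌊(68·203+386)/528⌋ = ⌊14393/528⌋ − ⌊14190/528⌋ = 27 − 26 = 1
n=69: ⌊(70·203+386)/528⌋ − ⌊(69·203+386)/528⌋ = ⌊14596/528⌋ − ⌊14393/528⌋ = 27 − 27 = 0
n=70: ⌊(71·203+386)/528⌋ − ⌊(70·203+386)/528⌋ = ⌊14799/528⌋ − ⌊14596/528⌋ = 28 − 27 = 1
n=71: ⌊(72·203+386)/528⌋ − ⌊(71·203+386)/528⌋ = ⌊15002/528⌋ − ⌊14799/528⌋ = 28 − 28 = 0
n=72: ⌊(73·203+386)/528⌋ − ⌊(72·203+386)/528⌋ = ⌊15205/528⌋ − ⌊15002/528⌋ = 28 − 28 = 0


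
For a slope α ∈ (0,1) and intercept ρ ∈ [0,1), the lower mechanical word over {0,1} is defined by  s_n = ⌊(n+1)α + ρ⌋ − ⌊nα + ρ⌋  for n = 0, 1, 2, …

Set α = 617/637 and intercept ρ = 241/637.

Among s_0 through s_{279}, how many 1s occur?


#1s = Σ_{n=0}^{279} s_n = Σ_{n=0}^{279} (⌊(n+1)α+ρ⌋ − ⌊nα+ρ⌋)
the sum telescopes: every ⌊nα+ρ⌋ with 0 < n < 280 appears once with + and once with −, leaving ⌊280α+ρ⌋ − ⌊0·α+ρ⌋
280α + ρ = (280·617 + 241) / 637 = 173001/637
ρ = 241/637
⌊173001/637⌋ = 271,  ⌊241/637⌋ = 0
#1s = 271 − 0 = 271

271


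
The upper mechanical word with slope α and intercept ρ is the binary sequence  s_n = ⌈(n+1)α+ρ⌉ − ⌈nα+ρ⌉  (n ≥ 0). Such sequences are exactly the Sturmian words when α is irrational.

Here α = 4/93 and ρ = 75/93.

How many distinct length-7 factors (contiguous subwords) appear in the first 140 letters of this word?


t_n = ⌈(n·4+75)/93⌉ for n = 0 … 140:
  n=0…9: ⌈75/93⌉=1 ⌈79/93⌉=1 ⌈83/93⌉=1 ⌈87/93⌉=1 ⌈91/93⌉=1 ⌈95/93⌉=2 ⌈99/93⌉=2 ⌈103/93⌉=2 ⌈107/93⌉=2 ⌈111/93⌉=2
  n=10…19: ⌈115/93⌉=2 ⌈119/93⌉=2 ⌈123/93⌉=2 ⌈127/93⌉=2 ⌈131/93⌉=2 ⌈135/93⌉=2 ⌈139/93⌉=2 ⌈143/93⌉=2 ⌈147/93⌉=2 ⌈151/93⌉=2
  n=20…29: ⌈155/93⌉=2 ⌈159/93⌉=2 ⌈163/93⌉=2 ⌈167/93⌉=2 ⌈171/93⌉=2 ⌈175/93⌉=2 ⌈179/93⌉=2 ⌈183/93⌉=2 ⌈187/93⌉=3 ⌈191/93⌉=3
  n=30…39: ⌈195/93⌉=3 ⌈199/93⌉=3 ⌈203/93⌉=3 ⌈207/93⌉=3 ⌈211/93⌉=3 ⌈215/93⌉=3 ⌈219/93⌉=3 ⌈223/93⌉=3 ⌈227/93⌉=3 ⌈231/93⌉=3
  n=40…49: ⌈235/93⌉=3 ⌈239/93⌉=3 ⌈243/93⌉=3 ⌈247/93⌉=3 ⌈251/93⌉=3 ⌈255/93⌉=3 ⌈259/93⌉=3 ⌈263/93⌉=3 ⌈267/93⌉=3 ⌈271/93⌉=3
  n=50…59: ⌈275/93⌉=3 ⌈279/93⌉=3 ⌈283/93⌉=4 ⌈287/93⌉=4 ⌈291/93⌉=4 ⌈295/93⌉=4 ⌈299/93⌉=4 ⌈303/93⌉=4 ⌈307/93⌉=4 ⌈311/93⌉=4
  n=60…69: ⌈315/93⌉=4 ⌈319/93⌉=4 ⌈323/93⌉=4 ⌈327/93⌉=4 ⌈331/93⌉=4 ⌈335/93⌉=4 ⌈339/93⌉=4 ⌈343/93⌉=4 ⌈347/93⌉=4 ⌈351/93⌉=4
  n=70…79: ⌈355/93⌉=4 ⌈359/93⌉=4 ⌈363/93⌉=4 ⌈367/93⌉=4 ⌈371/93⌉=4 ⌈375/93⌉=5 ⌈379/93⌉=5 ⌈383/93⌉=5 ⌈387/93⌉=5 ⌈391/93⌉=5
  n=80…89: ⌈395/93⌉=5 ⌈399/93⌉=5 ⌈403/93⌉=5 ⌈407/93⌉=5 ⌈411/93⌉=5 ⌈415/93⌉=5 ⌈419/93⌉=5 ⌈423/93⌉=5 ⌈427/93⌉=5 ⌈431/93⌉=5
  n=90…99: ⌈435/93⌉=5 ⌈439/93⌉=5 ⌈443/93⌉=5 ⌈447/93⌉=5 ⌈451/93⌉=5 ⌈455/93⌉=5 ⌈459/93⌉=5 ⌈463/93⌉=5 ⌈467/93⌉=6 ⌈471/93⌉=6
  n=100…109: ⌈475/93⌉=6 ⌈479/93⌉=6 ⌈483/93⌉=6 ⌈487/93⌉=6 ⌈491/93⌉=6 ⌈495/93⌉=6 ⌈499/93⌉=6 ⌈503/93⌉=6 ⌈507/93⌉=6 ⌈511/93⌉=6
  n=110…119: ⌈515/93⌉=6 ⌈519/93⌉=6 ⌈523/93⌉=6 ⌈527/93⌉=6 ⌈531/93⌉=6 ⌈535/93⌉=6 ⌈539/93⌉=6 ⌈543/93⌉=6 ⌈547/93⌉=6 ⌈551/93⌉=6
  n=120…129: ⌈555/93⌉=6 ⌈559/93⌉=7 ⌈563/93⌉=7 ⌈567/93⌉=7 ⌈571/93⌉=7 ⌈575/93⌉=7 ⌈579/93⌉=7 ⌈583/93⌉=7 ⌈587/93⌉=7 ⌈591/93⌉=7
  n=130…139: ⌈595/93⌉=7 ⌈599/93⌉=7 ⌈603/93⌉=7 ⌈607/93⌉=7 ⌈611/93⌉=7 ⌈615/93⌉=7 ⌈619/93⌉=7 ⌈623/93⌉=7 ⌈627/93⌉=7 ⌈631/93⌉=7
  n=140: ⌈635/93⌉=7
s_n = t_(n+1) − t_n for n = 0 … 139 gives
prefix = 00001000000000000000000000010000000000000000000000010000000000000000000000100000000000000000000001000000000000000000000010000000000000000000
slide a length-7 window over [0..6] … [133..139] (134 windows); first occurrence of each distinct factor:
  [  0..  6] 0000100
  [  1..  7] 0001000
  [  2..  8] 0010000
  [  3..  9] 0100000
  [  4.. 10] 1000000
  [  5.. 11] 0000000
  [ 21.. 27] 0000001
  [ 22.. 28] 0000010
  (the other 126 windows repeat one of these)
distinct factors: {0000000, 0000001, 0000010, 0000100, 0001000, 0010000, 0100000, 1000000}
count = 8  (Sturmian bound for length 7 is 8)

8


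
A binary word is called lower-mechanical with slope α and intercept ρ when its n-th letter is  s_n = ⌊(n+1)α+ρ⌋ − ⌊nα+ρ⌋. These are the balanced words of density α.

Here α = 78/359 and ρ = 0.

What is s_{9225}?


0

(n+1)α + ρ = (9226·78) / 359 = 719628/359
nα + ρ     = (9225·78) / 359 = 719550/359
⌊719628/359⌋ = 2004,  ⌊719550/359⌋ = 2004
s_{9225} = 2004 − 2004 = 0


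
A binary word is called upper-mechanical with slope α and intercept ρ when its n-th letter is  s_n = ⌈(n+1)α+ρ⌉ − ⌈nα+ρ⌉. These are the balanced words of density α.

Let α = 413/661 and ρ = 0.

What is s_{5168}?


0

(n+1)α + ρ = (5169·413) / 661 = 2134797/661
nα + ρ     = (5168·413) / 661 = 2134384/661
⌈2134797/661⌉ = 3230,  ⌈2134384/661⌉ = 3230
s_{5168} = 3230 − 3230 = 0


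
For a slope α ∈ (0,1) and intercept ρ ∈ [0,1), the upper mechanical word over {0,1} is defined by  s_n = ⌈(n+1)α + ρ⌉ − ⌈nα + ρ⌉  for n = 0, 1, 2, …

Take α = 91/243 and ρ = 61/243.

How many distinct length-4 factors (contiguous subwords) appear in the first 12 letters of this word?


5

t_n = ⌈(n·91+61)/243⌉ for n = 0 … 12:
  n=0…9: ⌈61/243⌉=1 ⌈152/243⌉=1 ⌈243/243⌉=1 ⌈334/243⌉=2 ⌈425/243⌉=2 ⌈516/243⌉=3 ⌈607/243⌉=3 ⌈698/243⌉=3 ⌈789/243⌉=4 ⌈880/243⌉=4
  n=10…12: ⌈971/243⌉=4 ⌈1062/243⌉=5 ⌈1153/243⌉=5
s_n = t_(n+1) − t_n for n = 0 … 11 gives
prefix = 001010010010
slide a length-4 window over [0..3] … [8..11] (9 windows); first occurrence of each distinct factor:
  [  0..  3] 0010
  [  1..  4] 0101
  [  2..  5] 1010
  [  3..  6] 0100
  [  4..  7] 1001
  (the other 4 windows repeat one of these)
distinct factors: {0010, 0100, 0101, 1001, 1010}
count = 5  (Sturmian bound for length 4 is 5)


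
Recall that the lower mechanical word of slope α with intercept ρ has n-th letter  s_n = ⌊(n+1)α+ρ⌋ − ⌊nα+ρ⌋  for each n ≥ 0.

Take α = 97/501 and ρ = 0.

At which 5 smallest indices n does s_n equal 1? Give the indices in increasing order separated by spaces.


n=0: ⌊97/501⌋−⌊0/501⌋ = 0−0 = 0
n=1: ⌊194/501⌋−⌊97/501⌋ = 0−0 = 0
n=2: ⌊291/501⌋−⌊194/501⌋ = 0−0 = 0
n=3: ⌊388/501⌋−⌊291/501⌋ = 0−0 = 0
n=4: ⌊485/501⌋−⌊388/501⌋ = 0−0 = 0
n=5: ⌊582/501⌋−⌊485/501⌋ = 1−0 = 1  ← one
n=6: ⌊679/501⌋−⌊582/501⌋ = 1−1 = 0
n=7: ⌊776/501⌋−⌊679/501⌋ = 1−1 = 0
n=8: ⌊873/501⌋−⌊776/501⌋ = 1−1 = 0
n=9: ⌊970/501⌋−⌊873/501⌋ = 1−1 = 0
n=10: ⌊1067/501⌋−⌊970/501⌋ = 2−1 = 1  ← one
n=11: ⌊1164/501⌋−⌊1067/501⌋ = 2−2 = 0
n=12: ⌊1261/501⌋−⌊1164/501⌋ = 2−2 = 0
n=13: ⌊1358/501⌋−⌊1261/501⌋ = 2−2 = 0
n=14: ⌊1455/501⌋−⌊1358/501⌋ = 2−2 = 0
n=15: ⌊1552/501⌋−⌊1455/501⌋ = 3−2 = 1  ← one
n=16: ⌊1649/501⌋−⌊1552/501⌋ = 3−3 = 0
n=17: ⌊1746/501⌋−⌊1649/501⌋ = 3−3 = 0
n=18: ⌊1843/501⌋−⌊1746/501⌋ = 3−3 = 0
n=19: ⌊1940/501⌋−⌊1843/501⌋ = 3−3 = 0
n=20: ⌊2037/501⌋−⌊1940/501⌋ = 4−3 = 1  ← one
n=21: ⌊2134/501⌋−⌊2037/501⌋ = 4−4 = 0
n=22: ⌊2231/501⌋−⌊2134/501⌋ = 4−4 = 0
n=23: ⌊2328/501⌋−⌊2231/501⌋ = 4−4 = 0
n=24: ⌊2425/501⌋−⌊2328/501⌋ = 4−4 = 0
n=25: ⌊2522/501⌋−⌊2425/501⌋ = 5−4 = 1  ← one
positions of the first 5 ones: 5 10 15 20 25

5 10 15 20 25


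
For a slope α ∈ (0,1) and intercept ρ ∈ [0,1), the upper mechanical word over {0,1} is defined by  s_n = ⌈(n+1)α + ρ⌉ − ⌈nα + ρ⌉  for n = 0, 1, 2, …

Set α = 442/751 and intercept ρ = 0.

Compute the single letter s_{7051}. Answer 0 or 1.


1

(n+1)α + ρ = (7052·442) / 751 = 3116984/751
nα + ρ     = (7051·442) / 751 = 3116542/751
⌈3116984/751⌉ = 4151,  ⌈3116542/751⌉ = 4150
s_{7051} = 4151 − 4150 = 1


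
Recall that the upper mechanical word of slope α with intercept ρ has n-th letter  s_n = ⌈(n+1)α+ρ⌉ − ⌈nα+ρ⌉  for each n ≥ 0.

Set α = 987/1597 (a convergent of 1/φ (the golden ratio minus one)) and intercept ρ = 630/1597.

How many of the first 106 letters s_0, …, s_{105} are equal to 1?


#1s = Σ_{n=0}^{105} s_n = Σ_{n=0}^{105} (⌈(n+1)α+ρ⌉ − ⌈nα+ρ⌉)
the sum telescopes: every ⌈nα+ρ⌉ with 0 < n < 106 appears once with + and once with −, leaving ⌈106α+ρ⌉ − ⌈0·α+ρ⌉
106α + ρ = (106·987 + 630) / 1597 = 105252/1597
ρ = 630/1597
⌈105252/1597⌉ = 66,  ⌈630/1597⌉ = 1
#1s = 66 − 1 = 65

65


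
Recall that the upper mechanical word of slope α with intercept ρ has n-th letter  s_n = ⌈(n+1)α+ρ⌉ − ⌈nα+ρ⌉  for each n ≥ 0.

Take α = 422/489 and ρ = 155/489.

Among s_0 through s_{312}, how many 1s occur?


#1s = Σ_{n=0}^{312} s_n = Σ_{n=0}^{312} (⌈(n+1)α+ρ⌉ − ⌈nα+ρ⌉)
the sum telescopes: every ⌈nα+ρ⌉ with 0 < n < 313 appears once with + and once with −, leaving ⌈313α+ρ⌉ − ⌈0·α+ρ⌉
313α + ρ = (313·422 + 155) / 489 = 132241/489
ρ = 155/489
⌈132241/489⌉ = 271,  ⌈155/489⌉ = 1
#1s = 271 − 1 = 270

270


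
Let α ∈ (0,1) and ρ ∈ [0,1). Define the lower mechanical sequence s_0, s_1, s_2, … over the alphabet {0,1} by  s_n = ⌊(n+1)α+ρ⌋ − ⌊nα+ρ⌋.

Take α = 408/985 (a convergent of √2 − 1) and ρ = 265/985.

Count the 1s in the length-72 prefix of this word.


30

#1s = Σ_{n=0}^{71} s_n = Σ_{n=0}^{71} (⌊(n+1)α+ρ⌋ − ⌊nα+ρ⌋)
the sum telescopes: every ⌊nα+ρ⌋ with 0 < n < 72 appears once with + and once with −, leaving ⌊72α+ρ⌋ − ⌊0·α+ρ⌋
72α + ρ = (72·408 + 265) / 985 = 29641/985
ρ = 265/985
⌊29641/985⌋ = 30,  ⌊265/985⌋ = 0
#1s = 30 − 0 = 30


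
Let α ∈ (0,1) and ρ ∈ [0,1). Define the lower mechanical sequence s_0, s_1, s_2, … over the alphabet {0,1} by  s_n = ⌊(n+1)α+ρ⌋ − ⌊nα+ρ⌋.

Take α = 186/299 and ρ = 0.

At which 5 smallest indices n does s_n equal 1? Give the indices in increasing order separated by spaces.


1 3 4 6 8

n=0: ⌊186/299⌋−⌊0/299⌋ = 0−0 = 0
n=1: ⌊372/299⌋−⌊186/299⌋ = 1−0 = 1  ← one
n=2: ⌊558/299⌋−⌊372/299⌋ = 1−1 = 0
n=3: ⌊744/299⌋−⌊558/299⌋ = 2−1 = 1  ← one
n=4: ⌊930/299⌋−⌊744/299⌋ = 3−2 = 1  ← one
n=5: ⌊1116/299⌋−⌊930/299⌋ = 3−3 = 0
n=6: ⌊1302/299⌋−⌊1116/299⌋ = 4−3 = 1  ← one
n=7: ⌊1488/299⌋−⌊1302/299⌋ = 4−4 = 0
n=8: ⌊1674/299⌋−⌊1488/299⌋ = 5−4 = 1  ← one
positions of the first 5 ones: 1 3 4 6 8


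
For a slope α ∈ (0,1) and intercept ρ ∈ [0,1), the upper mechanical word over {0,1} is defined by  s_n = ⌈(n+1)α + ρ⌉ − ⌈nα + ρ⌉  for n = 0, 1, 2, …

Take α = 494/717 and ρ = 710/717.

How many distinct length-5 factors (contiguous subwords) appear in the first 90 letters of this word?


6

t_n = ⌈(n·494+710)/717⌉ for n = 0 … 90:
  n=0…9: ⌈710/717⌉=1 ⌈1204/717⌉=2 ⌈1698/717⌉=3 ⌈2192/717⌉=4 ⌈2686/717⌉=4 ⌈3180/717⌉=5 ⌈3674/717⌉=6 ⌈4168/717⌉=6 ⌈4662/717⌉=7 ⌈5156/717⌉=8
  n=10…19: ⌈5650/717⌉=8 ⌈6144/717⌉=9 ⌈6638/717⌉=10 ⌈7132/717⌉=10 ⌈7626/717⌉=11 ⌈8120/717⌉=12 ⌈8614/717⌉=13 ⌈9108/717⌉=13 ⌈9602/717⌉=14 ⌈10096/717⌉=15
  n=20…29: ⌈10590/717⌉=15 ⌈11084/717⌉=16 ⌈11578/717⌉=17 ⌈12072/717⌉=17 ⌈12566/717⌉=18 ⌈13060/717⌉=19 ⌈13554/717⌉=19 ⌈14048/717⌉=20 ⌈14542/717⌉=21 ⌈15036/717⌉=21
  n=30…39: ⌈15530/717⌉=22 ⌈16024/717⌉=23 ⌈16518/717⌉=24 ⌈17012/717⌉=24 ⌈17506/717⌉=25 ⌈18000/717⌉=26 ⌈18494/717⌉=26 ⌈18988/717⌉=27 ⌈19482/717⌉=28 ⌈19976/717⌉=28
  n=40…49: ⌈20470/717⌉=29 ⌈20964/717⌉=30 ⌈21458/717⌉=30 ⌈21952/717⌉=31 ⌈22446/717⌉=32 ⌈22940/717⌉=32 ⌈23434/717⌉=33 ⌈23928/717⌉=34 ⌈24422/717⌉=35 ⌈24916/717⌉=35
  n=50…59: ⌈25410/717⌉=36 ⌈25904/717⌉=37 ⌈26398/717⌉=37 ⌈26892/717⌉=38 ⌈27386/717⌉=39 ⌈27880/717⌉=39 ⌈28374/717⌉=40 ⌈28868/717⌉=41 ⌈29362/717⌉=41 ⌈29856/717⌉=42
  n=60…69: ⌈30350/717⌉=43 ⌈30844/717⌉=44 ⌈31338/717⌉=44 ⌈31832/717⌉=45 ⌈32326/717⌉=46 ⌈32820/717⌉=46 ⌈33314/717⌉=47 ⌈33808/717⌉=48 ⌈34302/717⌉=48 ⌈34796/717⌉=49
  n=70…79: ⌈35290/717⌉=50 ⌈35784/717⌉=50 ⌈36278/717⌉=51 ⌈36772/717⌉=52 ⌈37266/717⌉=52 ⌈37760/717⌉=53 ⌈38254/717⌉=54 ⌈38748/717⌉=55 ⌈39242/717⌉=55 ⌈39736/717⌉=56
  n=80…89: ⌈40230/717⌉=57 ⌈40724/717⌉=57 ⌈41218/717⌉=58 ⌈41712/717⌉=59 ⌈42206/717⌉=59 ⌈42700/717⌉=60 ⌈43194/717⌉=61 ⌈43688/717⌉=61 ⌈44182/717⌉=62 ⌈44676/717⌉=63
  n=90: ⌈45170/717⌉=63
s_n = t_(n+1) − t_n for n = 0 … 89 gives
prefix = 111011011011011101101101101101110110110110110111011011011011101101101101101110110110110110
slide a length-5 window over [0..4] … [85..89] (86 windows); first occurrence of each distinct factor:
  [  0..  4] 11101
  [  1..  5] 11011
  [  2..  6] 10110
  [  3..  7] 01101
  [ 11.. 15] 10111
  [ 12.. 16] 01110
  (the other 80 windows repeat one of these)
distinct factors: {01101, 01110, 10110, 10111, 11011, 11101}
count = 6  (Sturmian bound for length 5 is 6)


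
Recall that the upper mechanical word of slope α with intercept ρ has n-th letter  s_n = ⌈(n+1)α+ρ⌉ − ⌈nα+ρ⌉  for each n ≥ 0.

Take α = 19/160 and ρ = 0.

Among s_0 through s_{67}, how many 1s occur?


9

#1s = Σ_{n=0}^{67} s_n = Σ_{n=0}^{67} (⌈(n+1)α+ρ⌉ − ⌈nα+ρ⌉)
the sum telescopes: every ⌈nα+ρ⌉ with 0 < n < 68 appears once with + and once with −, leaving ⌈68α+ρ⌉ − ⌈0·α+ρ⌉
68α + ρ = (68·19) / 160 = 1292/160
ρ = 0/160
⌈1292/160⌉ = 9,  ⌈0/160⌉ = 0
#1s = 9 − 0 = 9


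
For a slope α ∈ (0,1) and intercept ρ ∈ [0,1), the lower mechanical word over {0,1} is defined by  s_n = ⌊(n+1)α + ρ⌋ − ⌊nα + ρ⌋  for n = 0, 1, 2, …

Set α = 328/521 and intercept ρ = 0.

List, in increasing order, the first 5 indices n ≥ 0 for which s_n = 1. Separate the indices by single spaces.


n=0: ⌊328/521⌋−⌊0/521⌋ = 0−0 = 0
n=1: ⌊656/521⌋−⌊328/521⌋ = 1−0 = 1  ← one
n=2: ⌊984/521⌋−⌊656/521⌋ = 1−1 = 0
n=3: ⌊1312/521⌋−⌊984/521⌋ = 2−1 = 1  ← one
n=4: ⌊1640/521⌋−⌊1312/521⌋ = 3−2 = 1  ← one
n=5: ⌊1968/521⌋−⌊1640/521⌋ = 3−3 = 0
n=6: ⌊2296/521⌋−⌊1968/521⌋ = 4−3 = 1  ← one
n=7: ⌊2624/521⌋−⌊2296/521⌋ = 5−4 = 1  ← one
positions of the first 5 ones: 1 3 4 6 7

1 3 4 6 7


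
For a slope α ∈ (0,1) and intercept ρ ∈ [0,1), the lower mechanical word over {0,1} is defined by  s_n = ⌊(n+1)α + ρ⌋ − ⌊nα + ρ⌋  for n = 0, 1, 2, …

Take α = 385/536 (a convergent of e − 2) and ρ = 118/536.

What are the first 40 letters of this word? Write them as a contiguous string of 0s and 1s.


0111011011101101110111011011101101110110

n=0: ⌊(1·385+118)/536⌋ − ⌊(0·385+118)/536⌋ = ⌊503/536⌋ − ⌊118/536⌋ = 0 − 0 = 0
n=1: ⌊(2·385+118)/536⌋ − ⌊(1·385+118)/536⌋ = ⌊888/536⌋ − ⌊503/536⌋ = 1 − 0 = 1
n=2: ⌊(3·385+118)/536⌋ − ⌊(2·385+118)/536⌋ = ⌊1273/536⌋ − ⌊888/536⌋ = 2 − 1 = 1
n=3: ⌊(4·385+118)/536⌋ − ⌊(3·385+118)/536⌋ = ⌊1658/536⌋ − ⌊1273/536⌋ = 3 − 2 = 1
n=4: ⌊(5·385+118)/536⌋ − ⌊(4·385+118)/536⌋ = ⌊2043/536⌋ − ⌊1658/536⌋ = 3 − 3 = 0
n=5: ⌊(6·385+118)/536⌋ − ⌊(5·385+118)/536⌋ = ⌊2428/536⌋ − ⌊2043/536⌋ = 4 − 3 = 1
n=6: ⌊(7·385+118)/536⌋ − ⌊(6·385+118)/536⌋ = ⌊2813/536⌋ − ⌊2428/536⌋ = 5 − 4 = 1
n=7: ⌊(8·385+118)/536⌋ − ⌊(7·385+118)/536⌋ = ⌊3198/536⌋ − ⌊2813/536⌋ = 5 − 5 = 0
n=8: ⌊(9·385+118)/536⌋ − ⌊(8·385+118)/536⌋ = ⌊3583/536⌋ − ⌊3198/536⌋ = 6 − 5 = 1
n=9: ⌊(10·385+118)/536⌋ − ⌊(9·385+118)/536⌋ = ⌊3968/536⌋ − ⌊3583/536⌋ = 7 − 6 = 1
n=10: ⌊(11·385+118)/536⌋ − ⌊(10·385+118)/536⌋ = ⌊4353/536⌋ − ⌊3968/536⌋ = 8 − 7 = 1
n=11: ⌊(12·385+118)/536⌋ − ⌊(11·385+118)/536⌋ = ⌊4738/536⌋ − ⌊4353/536⌋ = 8 − 8 = 0
n=12: ⌊(13·385+118)/536⌋ − ⌊(12·385+118)/536⌋ = ⌊5123/536⌋ − ⌊4738/536⌋ = 9 − 8 = 1
n=13: ⌊(14·385+118)/536⌋ − ⌊(13·385+118)/536⌋ = ⌊5508/536⌋ − ⌊5123/536⌋ = 10 − 9 = 1
n=14: ⌊(15·385+118)/536⌋ − ⌊(14·385+118)/536⌋ = ⌊5893/536⌋ − ⌊5508/536⌋ = 10 − 10 = 0
n=15: ⌊(16·385+118)/536⌋ − ⌊(15·385+118)/536⌋ = ⌊6278/536⌋ − ⌊5893/536⌋ = 11 − 10 = 1
n=16: ⌊(17·385+118)/536⌋ − ⌊(16·385+118)/536⌋ = ⌊6663/536⌋ − ⌊6278/536⌋ = 12 − 11 = 1
n=17: ⌊(18·385+118)/536⌋ − ⌊(17·385+118)/536⌋ = ⌊7048/536⌋ − ⌊6663/536⌋ = 13 − 12 = 1
n=18: ⌊(19·385+118)/536⌋ − ⌊(18·385+118)/536⌋ = ⌊7433/536⌋ − ⌊7048/536⌋ = 13 − 13 = 0
n=19: ⌊(20·385+118)/536⌋ − ⌊(19·385+118)/536⌋ = ⌊7818/536⌋ − ⌊7433/536⌋ = 14 − 13 = 1
n=20: ⌊(21·385+118)/536⌋ − ⌊(20·385+118)/536⌋ = ⌊8203/536⌋ − ⌊7818/536⌋ = 15 − 14 = 1
n=21: ⌊(22·385+118)/536⌋ − ⌊(21·385+118)/536⌋ = ⌊8588/536⌋ − ⌊8203/536⌋ = 16 − 15 = 1
n=22: ⌊(23·385+118)/536⌋ − ⌊(22·385+118)/536⌋ = ⌊8973/536⌋ − ⌊8588/536⌋ = 16 − 16 = 0
n=23: ⌊(24·385+118)/536⌋ − ⌊(23·385+118)/536⌋ = ⌊9358/536⌋ − ⌊8973/536⌋ = 17 − 16 = 1
n=24: ⌊(25·385+118)/536⌋ − ⌊(24·385+118)/536⌋ = ⌊9743/536⌋ − ⌊9358/536⌋ = 18 − 17 = 1
n=25: ⌊(26·385+118)/536⌋ − ⌊(25·385+118)/536⌋ = ⌊10128/536⌋ − ⌊9743/536⌋ = 18 − 18 = 0
n=26: ⌊(27·385+118)/536⌋ − ⌊(26·385+118)/536⌋ = ⌊10513/536⌋ − ⌊10128/536⌋ = 19 − 18 = 1
n=27: ⌊(28·385+118)/536⌋ − ⌊(27·385+118)/536⌋ = ⌊10898/536⌋ − ⌊10513/536⌋ = 20 − 19 = 1
n=28: ⌊(29·385+118)/536⌋ − ⌊(28·385+118)/536⌋ = ⌊11283/536⌋ − ⌊10898/536⌋ = 21 − 20 = 1
n=29: ⌊(30·385+118)/536⌋ − ⌊(29·385+118)/536⌋ = ⌊11668/536⌋ − ⌊11283/536⌋ = 21 − 21 = 0
n=30: ⌊(31·385+118)/536⌋ − ⌊(30·385+118)/536⌋ = ⌊12053/536⌋ − ⌊11668/536⌋ = 22 − 21 = 1
n=31: ⌊(32·385+118)/536⌋ − ⌊(31·385+118)/536⌋ = ⌊12438/536⌋ − ⌊12053/536⌋ = 23 − 22 = 1
n=32: ⌊(33·385+118)/536⌋ − ⌊(32·385+118)/536⌋ = ⌊12823/536⌋ − ⌊12438/536⌋ = 23 − 23 = 0
n=33: ⌊(34·385+118)/536⌋ − ⌊(33·385+118)/536⌋ = ⌊13208/536⌋ − ⌊12823/536⌋ = 24 − 23 = 1
n=34: ⌊(35·385+118)/536⌋ − ⌊(34·385+118)/536⌋ = ⌊13593/536⌋ − ⌊13208/536⌋ = 25 − 24 = 1
n=35: ⌊(36·385+118)/536⌋ − ⌊(35·385+118)/536⌋ = ⌊13978/536⌋ − ⌊13593/536⌋ = 26 − 25 = 1
n=36: ⌊(37·385+118)/536⌋ − ⌊(36·385+118)/536⌋ = ⌊14363/536⌋ − ⌊13978/536⌋ = 26 − 26 = 0
n=37: ⌊(38·385+118)/536⌋ − ⌊(37·385+118)/536⌋ = ⌊14748/536⌋ − ⌊14363/536⌋ = 27 − 26 = 1
n=38: ⌊(39·385+118)/536⌋ − ⌊(38·385+118)/536⌋ = ⌊15133/536⌋ − ⌊14748/536⌋ = 28 − 27 = 1
n=39: ⌊(40·385+118)/536⌋ − ⌊(39·385+118)/536⌋ = ⌊15518/536⌋ − ⌊15133/536⌋ = 28 − 28 = 0


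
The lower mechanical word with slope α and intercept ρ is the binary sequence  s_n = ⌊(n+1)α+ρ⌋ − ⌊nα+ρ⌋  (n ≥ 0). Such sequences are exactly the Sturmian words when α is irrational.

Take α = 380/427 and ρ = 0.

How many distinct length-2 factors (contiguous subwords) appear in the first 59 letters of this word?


t_n = ⌊(n·380)/427⌋ for n = 0 … 59:
  n=0…9: ⌊0/427⌋=0 ⌊380/427⌋=0 ⌊760/427⌋=1 ⌊1140/427⌋=2 ⌊1520/427⌋=3 ⌊1900/427⌋=4 ⌊2280/427⌋=5 ⌊2660/427⌋=6 ⌊3040/427⌋=7 ⌊3420/427⌋=8
  n=10…19: ⌊3800/427⌋=8 ⌊4180/427⌋=9 ⌊4560/427⌋=10 ⌊4940/427⌋=11 ⌊5320/427⌋=12 ⌊5700/427⌋=13 ⌊6080/427⌋=14 ⌊6460/427⌋=15 ⌊6840/427⌋=16 ⌊7220/427⌋=16
  n=20…29: ⌊7600/427⌋=17 ⌊7980/427⌋=18 ⌊8360/427⌋=19 ⌊8740/427⌋=20 ⌊9120/427⌋=21 ⌊9500/427⌋=22 ⌊9880/427⌋=23 ⌊10260/427⌋=24 ⌊10640/427⌋=24 ⌊11020/427⌋=25
  n=30…39: ⌊11400/427⌋=26 ⌊11780/427⌋=27 ⌊12160/427⌋=28 ⌊12540/427⌋=29 ⌊12920/427⌋=30 ⌊13300/427⌋=31 ⌊13680/427⌋=32 ⌊14060/427⌋=32 ⌊14440/427⌋=33 ⌊14820/427⌋=34
  n=40…49: ⌊15200/427⌋=35 ⌊15580/427⌋=36 ⌊15960/427⌋=37 ⌊16340/427⌋=38 ⌊16720/427⌋=39 ⌊17100/427⌋=40 ⌊17480/427⌋=40 ⌊17860/427⌋=41 ⌊18240/427⌋=42 ⌊18620/427⌋=43
  n=50…59: ⌊19000/427⌋=44 ⌊19380/427⌋=45 ⌊19760/427⌋=46 ⌊20140/427⌋=47 ⌊20520/427⌋=48 ⌊20900/427⌋=48 ⌊21280/427⌋=49 ⌊21660/427⌋=50 ⌊22040/427⌋=51 ⌊22420/427⌋=52
s_n = t_(n+1) − t_n for n = 0 … 58 gives
prefix = 01111111101111111101111111101111111101111111101111111101111
slide a length-2 window over [0..1] … [57..58] (58 windows); first occurrence of each distinct factor:
  [  0..  1] 01
  [  1..  2] 11
  [  8..  9] 10
  (the other 55 windows repeat one of these)
distinct factors: {01, 10, 11}
count = 3  (Sturmian bound for length 2 is 3)

3


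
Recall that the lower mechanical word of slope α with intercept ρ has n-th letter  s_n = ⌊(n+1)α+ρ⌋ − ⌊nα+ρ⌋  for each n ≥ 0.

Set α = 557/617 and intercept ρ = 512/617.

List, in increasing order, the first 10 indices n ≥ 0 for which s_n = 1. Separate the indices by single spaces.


0 1 2 3 4 5 6 7 9 10

n=0: ⌊1069/617⌋−⌊512/617⌋ = 1−0 = 1  ← one
n=1: ⌊1626/617⌋−⌊1069/617⌋ = 2−1 = 1  ← one
n=2: ⌊2183/617⌋−⌊1626/617⌋ = 3−2 = 1  ← one
n=3: ⌊2740/617⌋−⌊2183/617⌋ = 4−3 = 1  ← one
n=4: ⌊3297/617⌋−⌊2740/617⌋ = 5−4 = 1  ← one
n=5: ⌊3854/617⌋−⌊3297/617⌋ = 6−5 = 1  ← one
n=6: ⌊4411/617⌋−⌊3854/617⌋ = 7−6 = 1  ← one
n=7: ⌊4968/617⌋−⌊4411/617⌋ = 8−7 = 1  ← one
n=8: ⌊5525/617⌋−⌊4968/617⌋ = 8−8 = 0
n=9: ⌊6082/617⌋−⌊5525/617⌋ = 9−8 = 1  ← one
n=10: ⌊6639/617⌋−⌊6082/617⌋ = 10−9 = 1  ← one
positions of the first 10 ones: 0 1 2 3 4 5 6 7 9 10


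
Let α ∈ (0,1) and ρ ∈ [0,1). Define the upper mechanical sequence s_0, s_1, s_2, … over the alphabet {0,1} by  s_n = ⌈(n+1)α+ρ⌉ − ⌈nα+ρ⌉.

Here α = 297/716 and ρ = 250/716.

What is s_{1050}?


1

(n+1)α + ρ = (1051·297 + 250) / 716 = 312397/716
nα + ρ     = (1050·297 + 250) / 716 = 312100/716
⌈312397/716⌉ = 437,  ⌈312100/716⌉ = 436
s_{1050} = 437 − 436 = 1


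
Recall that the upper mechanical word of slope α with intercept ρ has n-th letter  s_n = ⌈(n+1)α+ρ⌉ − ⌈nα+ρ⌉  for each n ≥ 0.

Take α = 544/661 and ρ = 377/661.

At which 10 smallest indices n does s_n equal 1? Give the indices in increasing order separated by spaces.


n=0: ⌈921/661⌉−⌈377/661⌉ = 2−1 = 1  ← one
n=1: ⌈1465/661⌉−⌈921/661⌉ = 3−2 = 1  ← one
n=2: ⌈2009/661⌉−⌈1465/661⌉ = 4−3 = 1  ← one
n=3: ⌈2553/661⌉−⌈2009/661⌉ = 4−4 = 0
n=4: ⌈3097/661⌉−⌈2553/661⌉ = 5−4 = 1  ← one
n=5: ⌈3641/661⌉−⌈3097/661⌉ = 6−5 = 1  ← one
n=6: ⌈4185/661⌉−⌈3641/661⌉ = 7−6 = 1  ← one
n=7: ⌈4729/661⌉−⌈4185/661⌉ = 8−7 = 1  ← one
n=8: ⌈5273/661⌉−⌈4729/661⌉ = 8−8 = 0
n=9: ⌈5817/661⌉−⌈5273/661⌉ = 9−8 = 1  ← one
n=10: ⌈6361/661⌉−⌈5817/661⌉ = 10−9 = 1  ← one
n=11: ⌈6905/661⌉−⌈6361/661⌉ = 11−10 = 1  ← one
positions of the first 10 ones: 0 1 2 4 5 6 7 9 10 11

0 1 2 4 5 6 7 9 10 11


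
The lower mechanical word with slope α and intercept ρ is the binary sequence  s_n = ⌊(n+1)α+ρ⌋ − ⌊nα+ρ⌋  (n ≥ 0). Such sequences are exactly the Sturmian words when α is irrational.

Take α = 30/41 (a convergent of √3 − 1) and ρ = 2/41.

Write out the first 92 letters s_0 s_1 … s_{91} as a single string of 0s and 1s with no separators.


01101110111011101101110111011101101110111011011101110111011011101110111011011101110110111011

n=0: ⌊(1·30+2)/41⌋ − ⌊(0·30+2)/41⌋ = ⌊32/41⌋ − ⌊2/41⌋ = 0 − 0 = 0
n=1: ⌊(2·30+2)/41⌋ − ⌊(1·30+2)/41⌋ = ⌊62/41⌋ − ⌊32/41⌋ = 1 − 0 = 1
n=2: ⌊(3·30+2)/41⌋ − ⌊(2·30+2)/41⌋ = ⌊92/41⌋ − ⌊62/41⌋ = 2 − 1 = 1
n=3: ⌊(4·30+2)/41⌋ − ⌊(3·30+2)/41⌋ = ⌊122/41⌋ − ⌊92/41⌋ = 2 − 2 = 0
n=4: ⌊(5·30+2)/41⌋ − ⌊(4·30+2)/41⌋ = ⌊152/41⌋ − ⌊122/41⌋ = 3 − 2 = 1
n=5: ⌊(6·30+2)/41⌋ − ⌊(5·30+2)/41⌋ = ⌊182/41⌋ − ⌊152/41⌋ = 4 − 3 = 1
n=6: ⌊(7·30+2)/41⌋ − ⌊(6·30+2)/41⌋ = ⌊212/41⌋ − ⌊182/41⌋ = 5 − 4 = 1
n=7: ⌊(8·30+2)/41⌋ − ⌊(7·30+2)/41⌋ = ⌊242/41⌋ − ⌊212/41⌋ = 5 − 5 = 0
n=8: ⌊(9·30+2)/41⌋ − ⌊(8·30+2)/41⌋ = ⌊272/41⌋ − ⌊242/41⌋ = 6 − 5 = 1
n=9: ⌊(10·30+2)/41⌋ − ⌊(9·30+2)/41⌋ = ⌊302/41⌋ − ⌊272/41⌋ = 7 − 6 = 1
n=10: ⌊(11·30+2)/41⌋ − ⌊(10·30+2)/41⌋ = ⌊332/41⌋ − ⌊302/41⌋ = 8 − 7 = 1
n=11: ⌊(12·30+2)/41⌋ − ⌊(11·30+2)/41⌋ = ⌊362/41⌋ − ⌊332/41⌋ = 8 − 8 = 0
n=12: ⌊(13·30+2)/41⌋ − ⌊(12·30+2)/41⌋ = ⌊392/41⌋ − ⌊362/41⌋ = 9 − 8 = 1
n=13: ⌊(14·30+2)/41⌋ − ⌊(13·30+2)/41⌋ = ⌊422/41⌋ − ⌊392/41⌋ = 10 − 9 = 1
n=14: ⌊(15·30+2)/41⌋ − ⌊(14·30+2)/41⌋ = ⌊452/41⌋ − ⌊422/41⌋ = 11 − 10 = 1
n=15: ⌊(16·30+2)/41⌋ − ⌊(15·30+2)/41⌋ = ⌊482/41⌋ − ⌊452/41⌋ = 11 − 11 = 0
n=16: ⌊(17·30+2)/41⌋ − ⌊(16·30+2)/41⌋ = ⌊512/41⌋ − ⌊482/41⌋ = 12 − 11 = 1
n=17: ⌊(18·30+2)/41⌋ − ⌊(17·30+2)/41⌋ = ⌊542/41⌋ − ⌊512/41⌋ = 13 − 12 = 1
n=18: ⌊(19·30+2)/41⌋ − ⌊(18·30+2)/41⌋ = ⌊572/41⌋ − ⌊542/41⌋ = 13 − 13 = 0
n=19: ⌊(20·30+2)/41⌋ − ⌊(19·30+2)/41⌋ = ⌊602/41⌋ − ⌊572/41⌋ = 14 − 13 = 1
n=20: ⌊(21·30+2)/41⌋ − ⌊(20·30+2)/41⌋ = ⌊632/41⌋ − ⌊602/41⌋ = 15 − 14 = 1
n=21: ⌊(22·30+2)/41⌋ − ⌊(21·30+2)/41⌋ = ⌊662/41⌋ − ⌊632/41⌋ = 16 − 15 = 1
n=22: ⌊(23·30+2)/41⌋ − ⌊(22·30+2)/41⌋ = ⌊692/41⌋ − ⌊662/41⌋ = 16 − 16 = 0
n=23: ⌊(24·30+2)/41⌋ − ⌊(23·30+2)/41⌋ = ⌊722/41⌋ − ⌊692/41⌋ = 17 − 16 = 1
n=24: ⌊(25·30+2)/41⌋ − ⌊(24·30+2)/41⌋ = ⌊752/41⌋ − ⌊722/41⌋ = 18 − 17 = 1
n=25: ⌊(26·30+2)/41⌋ − ⌊(25·30+2)/41⌋ = ⌊782/41⌋ − ⌊752/41⌋ = 19 − 18 = 1
n=26: ⌊(27·30+2)/41⌋ − ⌊(26·30+2)/41⌋ = ⌊812/41⌋ − ⌊782/41⌋ = 19 − 19 = 0
n=27: ⌊(28·30+2)/41⌋ − ⌊(27·30+2)/41⌋ = ⌊842/41⌋ − ⌊812/41⌋ = 20 − 19 = 1
n=28: ⌊(29·30+2)/41⌋ − ⌊(28·30+2)/41⌋ = ⌊872/41⌋ − ⌊842/41⌋ = 21 − 20 = 1
n=29: ⌊(30·30+2)/41⌋ − ⌊(29·30+2)/41⌋ = ⌊902/41⌋ − ⌊872/41⌋ = 22 − 21 = 1
n=30: ⌊(31·30+2)/41⌋ − ⌊(30·30+2)/41⌋ = ⌊932/41⌋ − ⌊902/41⌋ = 22 − 22 = 0
n=31: ⌊(32·30+2)/41⌋ − ⌊(31·30+2)/41⌋ = ⌊962/41⌋ − ⌊932/41⌋ = 23 − 22 = 1
n=32: ⌊(33·30+2)/41⌋ − ⌊(32·30+2)/41⌋ = ⌊992/41⌋ − ⌊962/41⌋ = 24 − 23 = 1
n=33: ⌊(34·30+2)/41⌋ − ⌊(33·30+2)/41⌋ = ⌊1022/41⌋ − ⌊992/41⌋ = 24 − 24 = 0
n=34: ⌊(35·30+2)/41⌋ − ⌊(34·30+2)/41⌋ = ⌊1052/41⌋ − ⌊1022/41⌋ = 25 − 24 = 1
n=35: ⌊(36·30+2)/41⌋ − ⌊(35·30+2)/41⌋ = ⌊1082/41⌋ − ⌊1052/41⌋ = 26 − 25 = 1
n=36: ⌊(37·30+2)/41⌋ − ⌊(36·30+2)/41⌋ = ⌊1112/41⌋ − ⌊1082/41⌋ = 27 − 26 = 1
n=37: ⌊(38·30+2)/41⌋ − ⌊(37·30+2)/41⌋ = ⌊1142/41⌋ − ⌊1112/41⌋ = 27 − 27 = 0
n=38: ⌊(39·30+2)/41⌋ − ⌊(38·30+2)/41⌋ = ⌊1172/41⌋ − ⌊1142/41⌋ = 28 − 27 = 1
n=39: ⌊(40·30+2)/41⌋ − ⌊(39·30+2)/41⌋ = ⌊1202/41⌋ − ⌊1172/41⌋ = 29 − 28 = 1
n=40: ⌊(41·30+2)/41⌋ − ⌊(40·30+2)/41⌋ = ⌊1232/41⌋ − ⌊1202/41⌋ = 30 − 29 = 1
n=41: ⌊(42·30+2)/41⌋ − ⌊(41·30+2)/41⌋ = ⌊1262/41⌋ − ⌊1232/41⌋ = 30 − 30 = 0
n=42: ⌊(43·30+2)/41⌋ − ⌊(42·30+2)/41⌋ = ⌊1292/41⌋ − ⌊1262/41⌋ = 31 − 30 = 1
n=43: ⌊(44·30+2)/41⌋ − ⌊(43·30+2)/41⌋ = ⌊1322/41⌋ − ⌊1292/41⌋ = 32 − 31 = 1
n=44: ⌊(45·30+2)/41⌋ − ⌊(44·30+2)/41⌋ = ⌊1352/41⌋ − ⌊1322/41⌋ = 32 − 32 = 0
n=45: ⌊(46·30+2)/41⌋ − ⌊(45·30+2)/41⌋ = ⌊1382/41⌋ − ⌊1352/41⌋ = 33 − 32 = 1
n=46: ⌊(47·30+2)/41⌋ − ⌊(46·30+2)/41⌋ = ⌊1412/41⌋ − ⌊1382/41⌋ = 34 − 33 = 1
n=47: ⌊(48·30+2)/41⌋ − ⌊(47·30+2)/41⌋ = ⌊1442/41⌋ − ⌊1412/41⌋ = 35 − 34 = 1
n=48: ⌊(49·30+2)/41⌋ − ⌊(48·30+2)/41⌋ = ⌊1472/41⌋ − ⌊1442/41⌋ = 35 − 35 = 0
n=49: ⌊(50·30+2)/41⌋ − ⌊(49·30+2)/41⌋ = ⌊1502/41⌋ − ⌊1472/41⌋ = 36 − 35 = 1
n=50: ⌊(51·30+2)/41⌋ − ⌊(50·30+2)/41⌋ = ⌊1532/41⌋ − ⌊1502/41⌋ = 37 − 36 = 1
n=51: ⌊(52·30+2)/41⌋ − ⌊(51·30+2)/41⌋ = ⌊1562/41⌋ − ⌊1532/41⌋ = 38 − 37 = 1
n=52: ⌊(53·30+2)/41⌋ − ⌊(52·30+2)/41⌋ = ⌊1592/41⌋ − ⌊1562/41⌋ = 38 − 38 = 0
n=53: ⌊(54·30+2)/41⌋ − ⌊(53·30+2)/41⌋ = ⌊1622/41⌋ − ⌊1592/41⌋ = 39 − 38 = 1
n=54: ⌊(55·30+2)/41⌋ − ⌊(54·30+2)/41⌋ = ⌊1652/41⌋ − ⌊1622/41⌋ = 40 − 39 = 1
n=55: ⌊(56·30+2)/41⌋ − ⌊(55·30+2)/41⌋ = ⌊1682/41⌋ − ⌊1652/41⌋ = 41 − 40 = 1
n=56: ⌊(57·30+2)/41⌋ − ⌊(56·30+2)/41⌋ = ⌊1712/41⌋ − ⌊1682/41⌋ = 41 − 41 = 0
n=57: ⌊(58·30+2)/41⌋ − ⌊(57·30+2)/41⌋ = ⌊1742/41⌋ − ⌊1712/41⌋ = 42 − 41 = 1
n=58: ⌊(59·30+2)/41⌋ − ⌊(58·30+2)/41⌋ = ⌊1772/41⌋ − ⌊1742/41⌋ = 43 − 42 = 1
n=59: ⌊(60·30+2)/41⌋ − ⌊(59·30+2)/41⌋ = ⌊1802/41⌋ − ⌊1772/41⌋ = 43 − 43 = 0
n=60: ⌊(61·30+2)/41⌋ − ⌊(60·30+2)/41⌋ = ⌊1832/41⌋ − ⌊1802/41⌋ = 44 − 43 = 1
n=61: ⌊(62·30+2)/41⌋ − ⌊(61·30+2)/41⌋ = ⌊1862/41⌋ − ⌊1832/41⌋ = 45 − 44 = 1
n=62: ⌊(63·30+2)/41⌋ − ⌊(62·30+2)/41⌋ = ⌊1892/41⌋ − ⌊1862/41⌋ = 46 − 45 = 1
n=63: ⌊(64·30+2)/41⌋ − ⌊(63·30+2)/41⌋ = ⌊1922/41⌋ − ⌊1892/41⌋ = 46 − 46 = 0
n=64: ⌊(65·30+2)/41⌋ − ⌊(64·30+2)/41⌋ = ⌊1952/41⌋ − ⌊1922/41⌋ = 47 − 46 = 1
n=65: ⌊(66·30+2)/41⌋ − ⌊(65·30+2)/41⌋ = ⌊1982/41⌋ − ⌊1952/41⌋ = 48 − 47 = 1
n=66: ⌊(67·30+2)/41⌋ − ⌊(66·30+2)/41⌋ = ⌊2012/41⌋ − ⌊1982/41⌋ = 49 − 48 = 1
n=67: ⌊(68·30+2)/41⌋ − ⌊(67·30+2)/41⌋ = ⌊2042/41⌋ − ⌊2012/41⌋ = 49 − 49 = 0
n=68: ⌊(69·30+2)/41⌋ − ⌊(68·30+2)/41⌋ = ⌊2072/41⌋ − ⌊2042/41⌋ = 50 − 49 = 1
n=69: ⌊(70·30+2)/41⌋ − ⌊(69·30+2)/41⌋ = ⌊2102/41⌋ − ⌊2072/41⌋ = 51 − 50 = 1
n=70: ⌊(71·30+2)/41⌋ − ⌊(70·30+2)/41⌋ = ⌊2132/41⌋ − ⌊2102/41⌋ = 52 − 51 = 1
n=71: ⌊(72·30+2)/41⌋ − ⌊(71·30+2)/41⌋ = ⌊2162/41⌋ − ⌊2132/41⌋ = 52 − 52 = 0
n=72: ⌊(73·30+2)/41⌋ − ⌊(72·30+2)/41⌋ = ⌊2192/41⌋ − ⌊2162/41⌋ = 53 − 52 = 1
n=73: ⌊(74·30+2)/41⌋ − ⌊(73·30+2)/41⌋ = ⌊2222/41⌋ − ⌊2192/41⌋ = 54 − 53 = 1
n=74: ⌊(75·30+2)/41⌋ − ⌊(74·30+2)/41⌋ = ⌊2252/41⌋ − ⌊2222/41⌋ = 54 − 54 = 0
n=75: ⌊(76·30+2)/41⌋ − ⌊(75·30+2)/41⌋ = ⌊2282/41⌋ − ⌊2252/41⌋ = 55 − 54 = 1
n=76: ⌊(77·30+2)/41⌋ − ⌊(76·30+2)/41⌋ = ⌊2312/41⌋ − ⌊2282/41⌋ = 56 − 55 = 1
n=77: ⌊(78·30+2)/41⌋ − ⌊(77·30+2)/41⌋ = ⌊2342/41⌋ − ⌊2312/41⌋ = 57 − 56 = 1
n=78: ⌊(79·30+2)/41⌋ − ⌊(78·30+2)/41⌋ = ⌊2372/41⌋ − ⌊2342/41⌋ = 57 − 57 = 0
n=79: ⌊(80·30+2)/41⌋ − ⌊(79·30+2)/41⌋ = ⌊2402/41⌋ − ⌊2372/41⌋ = 58 − 57 = 1
n=80: ⌊(81·30+2)/41⌋ − ⌊(80·30+2)/41⌋ = ⌊2432/41⌋ − ⌊2402/41⌋ = 59 − 58 = 1
n=81: ⌊(82·30+2)/41⌋ − ⌊(81·30+2)/41⌋ = ⌊2462/41⌋ − ⌊2432/41⌋ = 60 − 59 = 1
n=82: ⌊(83·30+2)/41⌋ − ⌊(82·30+2)/41⌋ = ⌊2492/41⌋ − ⌊2462/41⌋ = 60 − 60 = 0
n=83: ⌊(84·30+2)/41⌋ − ⌊(83·30+2)/41⌋ = ⌊2522/41⌋ − ⌊2492/41⌋ = 61 − 60 = 1
n=84: ⌊(85·30+2)/41⌋ − ⌊(84·30+2)/41⌋ = ⌊2552/41⌋ − ⌊2522/41⌋ = 62 − 61 = 1
n=85: ⌊(86·30+2)/41⌋ − ⌊(85·30+2)/41⌋ = ⌊2582/41⌋ − ⌊2552/41⌋ = 62 − 62 = 0
n=86: ⌊(87·30+2)/41⌋ − ⌊(86·30+2)/41⌋ = ⌊2612/41⌋ − ⌊2582/41⌋ = 63 − 62 = 1
n=87: ⌊(88·30+2)/41⌋ − ⌊(87·30+2)/41⌋ = ⌊2642/41⌋ − ⌊2612/41⌋ = 64 − 63 = 1
n=88: ⌊(89·30+2)/41⌋ − ⌊(88·30+2)/41⌋ = ⌊2672/41⌋ − ⌊2642/41⌋ = 65 − 64 = 1
n=89: ⌊(90·30+2)/41⌋ − ⌊(89·30+2)/41⌋ = ⌊2702/41⌋ − ⌊2672/41⌋ = 65 − 65 = 0
n=90: ⌊(91·30+2)/41⌋ − ⌊(90·30+2)/41⌋ = ⌊2732/41⌋ − ⌊2702/41⌋ = 66 − 65 = 1
n=91: ⌊(92·30+2)/41⌋ − ⌊(91·30+2)/41⌋ = ⌊2762/41⌋ − ⌊2732/41⌋ = 67 − 66 = 1
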